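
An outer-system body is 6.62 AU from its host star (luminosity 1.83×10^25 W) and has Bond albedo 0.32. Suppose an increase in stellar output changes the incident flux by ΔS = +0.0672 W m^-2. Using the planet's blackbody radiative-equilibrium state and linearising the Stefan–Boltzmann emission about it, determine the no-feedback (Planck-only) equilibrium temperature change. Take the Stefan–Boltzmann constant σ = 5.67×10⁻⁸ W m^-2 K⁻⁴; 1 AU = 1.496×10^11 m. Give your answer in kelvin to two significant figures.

d = 6.62 × 1.496×10^11 m = 9.904×10^11 m.
Flux at the orbit: S = L/(4πd²) = 1.83×10^25/(4π·(9.90×10^11)²) = 1.485 W m^-2.
Reference equilibrium: T_e = [S(1−α)/(4σ)]^(1/4) = 45.93 K.
TOA radiative forcing: ΔF = (1−α)ΔS/4 = 0.68·(+0.0672)/4 = 0.01142 W m^-2.
Planck response: λ_P = 4σT_e³ = 4·5.67×10⁻⁸·(45.93)³ = 0.02198 W m^-2/K.
Hence the no-feedback warming is ΔF/(4σT_e³) = 0.520 K.

0.52 kelvin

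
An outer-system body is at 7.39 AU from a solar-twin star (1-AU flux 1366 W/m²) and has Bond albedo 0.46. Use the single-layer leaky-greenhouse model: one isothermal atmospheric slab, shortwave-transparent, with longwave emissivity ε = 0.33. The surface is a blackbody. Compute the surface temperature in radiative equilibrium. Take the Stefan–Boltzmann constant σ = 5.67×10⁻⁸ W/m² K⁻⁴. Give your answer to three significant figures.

91.9 K

Irradiance scales as 1/d², so S = 1366 W/m² × (1/7.39)² = 25.01 W/m².
At the top of the atmosphere, σT_e⁴ = S(1−α)/4 = 3.377 W/m², giving T_e = 87.85 K.
The surface balance (absorbed SW + ε·downward IR = σT_s⁴) with T_a⁴ = T_s⁴/2 reduces to T_s = T_e·[2/(2−ε)]^¼ = 91.90 K.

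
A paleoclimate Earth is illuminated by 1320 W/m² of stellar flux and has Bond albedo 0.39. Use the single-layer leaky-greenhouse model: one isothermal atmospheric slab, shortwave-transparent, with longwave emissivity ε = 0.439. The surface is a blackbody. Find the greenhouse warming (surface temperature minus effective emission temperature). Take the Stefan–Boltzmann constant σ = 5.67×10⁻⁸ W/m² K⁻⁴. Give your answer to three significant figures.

Effective emission temperature (TOA balance): σT_e⁴ = S(1−α)/4 = 201.3 W/m² → T_e = 244.1 K.
For a single slab of emissivity ε, T_s⁴ = 2T_e⁴/(2−ε); thus T_s = 244.1·(1.281)^(1/4) = 259.7 K.
T_s − T_e = 259.7 − 244.1 = 15.60 K.

15.6 K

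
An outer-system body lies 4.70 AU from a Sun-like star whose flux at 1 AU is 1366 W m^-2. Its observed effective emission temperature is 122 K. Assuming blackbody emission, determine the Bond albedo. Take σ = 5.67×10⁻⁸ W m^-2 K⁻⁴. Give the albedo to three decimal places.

Irradiance scales as 1/d², so S = 1366 W m^-2 × (1/4.70)² = 61.84 W m^-2.
Energy balance: S(1−α)/4 = σT⁴, so 1−α = 4σT⁴/S.
4σT⁴ = 4·5.67×10⁻⁸·(122)⁴ = 50.24 W m^-2.
1−α = 50.24/61.84 = 0.8125, so α = 0.1875.

0.187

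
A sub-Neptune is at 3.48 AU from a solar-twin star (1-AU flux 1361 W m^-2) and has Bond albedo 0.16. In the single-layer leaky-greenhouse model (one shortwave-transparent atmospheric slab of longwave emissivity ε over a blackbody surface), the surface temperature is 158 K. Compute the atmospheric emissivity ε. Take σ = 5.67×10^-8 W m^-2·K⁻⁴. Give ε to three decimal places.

By the inverse-square law, S = 1361/3.48² = 112.4 W m^-2.
Effective temperature: T_e = [S(1−α)/(4σ)]^(1/4) = 142.8 K.
Since (2−ε)/2 = (T_e/T_s)⁴ = 0.6679, ε = 0.6642.

0.664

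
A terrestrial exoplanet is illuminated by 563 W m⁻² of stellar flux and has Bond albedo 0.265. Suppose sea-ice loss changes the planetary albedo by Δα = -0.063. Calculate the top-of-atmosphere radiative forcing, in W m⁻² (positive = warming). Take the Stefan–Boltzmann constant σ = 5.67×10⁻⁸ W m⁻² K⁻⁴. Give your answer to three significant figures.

8.87 W m⁻²

The change in absorbed flux is Δ[S(1−α)/4] = −SΔα/4 = 8.867 W m⁻².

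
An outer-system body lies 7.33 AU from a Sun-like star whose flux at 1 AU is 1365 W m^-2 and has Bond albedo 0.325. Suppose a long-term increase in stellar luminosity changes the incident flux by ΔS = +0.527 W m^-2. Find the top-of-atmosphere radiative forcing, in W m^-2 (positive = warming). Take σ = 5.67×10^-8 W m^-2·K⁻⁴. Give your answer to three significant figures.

By the inverse-square law, S = 1365/7.33² = 25.41 W m^-2.
TOA radiative forcing: ΔF = (1−α)ΔS/4 = 0.675·(+0.527)/4 = 0.08893 W m^-2.

0.0889 W m^-2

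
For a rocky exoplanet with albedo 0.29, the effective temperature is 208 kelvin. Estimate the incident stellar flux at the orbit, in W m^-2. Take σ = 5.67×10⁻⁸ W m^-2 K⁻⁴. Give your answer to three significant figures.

Invert the energy balance for S: S = 4σT⁴/(1−α).
The emitted flux is σT⁴ = 106.1 W m^-2.
S = 4·106.1/0.71 = 597.9 W m^-2.

598 W m^-2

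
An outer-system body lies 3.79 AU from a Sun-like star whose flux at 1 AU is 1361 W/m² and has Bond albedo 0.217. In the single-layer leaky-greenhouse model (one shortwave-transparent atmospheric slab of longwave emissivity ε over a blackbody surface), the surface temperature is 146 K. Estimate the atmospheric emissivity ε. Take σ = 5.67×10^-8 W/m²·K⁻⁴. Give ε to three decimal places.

0.560

By the inverse-square law, S = 1361/3.79² = 94.75 W/m².
First, T_e = [94.75·(1−0.217)/(4σ)]^(1/4) = 134.5 K.
Inverting T_s⁴ = 2T_e⁴/(2−ε): (T_e/T_s)⁴ = 0.7199, so ε = 2(1 − 0.7199) = 0.5602.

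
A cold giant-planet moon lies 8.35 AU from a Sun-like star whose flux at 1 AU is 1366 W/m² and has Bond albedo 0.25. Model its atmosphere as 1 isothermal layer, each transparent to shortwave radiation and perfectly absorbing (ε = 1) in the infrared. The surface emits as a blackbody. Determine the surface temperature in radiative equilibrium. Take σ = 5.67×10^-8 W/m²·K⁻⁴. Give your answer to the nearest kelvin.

107 K

By the inverse-square law, S = 1366/8.35² = 19.59 W/m².
OLR = S(1−α)/4 = 3.673 W/m²; the top layer radiates at T_e = 89.72 K.
For an N-layer opaque stack, T_s⁴ = (N+1)T_e⁴, hence T_s = (2)^(1/4)×89.72 K = 106.7 K.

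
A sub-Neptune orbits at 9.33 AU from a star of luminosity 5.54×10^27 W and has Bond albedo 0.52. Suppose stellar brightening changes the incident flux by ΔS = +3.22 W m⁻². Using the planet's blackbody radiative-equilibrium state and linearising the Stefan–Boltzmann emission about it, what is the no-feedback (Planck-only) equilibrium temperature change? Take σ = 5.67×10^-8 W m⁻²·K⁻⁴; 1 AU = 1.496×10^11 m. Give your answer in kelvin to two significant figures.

0.53 kelvin

Orbital distance: d = 9.33 AU = 1.396×10^12 m.
Spreading L over a sphere of radius d: S = 5.54×10^27/(4π·1.40×10^12²) = 226.3 W m⁻².
Unperturbed T_e = [226.3·(1−0.52)/(4σ)]^¼ = 147.9 K.
TOA radiative forcing: ΔF = (1−α)ΔS/4 = 0.48·(+3.22)/4 = 0.3864 W m⁻².
The Planck feedback parameter is 4σT_e³ = 0.7343 W m⁻²/K.
So ΔT₀ = 0.3864/0.7343 = 0.526 K.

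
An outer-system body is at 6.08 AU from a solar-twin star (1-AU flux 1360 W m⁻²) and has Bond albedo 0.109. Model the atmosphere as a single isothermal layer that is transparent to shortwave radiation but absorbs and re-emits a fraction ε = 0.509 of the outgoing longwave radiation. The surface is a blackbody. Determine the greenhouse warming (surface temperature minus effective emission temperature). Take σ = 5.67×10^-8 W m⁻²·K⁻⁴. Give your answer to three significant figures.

8.35 K

Flux at the orbit: S = 1360/(6.08)² = 36.79 W m⁻².
The planet radiates to space at T_e = [S(1−α)/(4σ)]^(1/4) = 109.6 K.
For a single slab of emissivity ε, T_s⁴ = 2T_e⁴/(2−ε); thus T_s = 109.6·(1.341)^(1/4) = 118.0 K.
Greenhouse warming: T_s − T_e = 8.354 K.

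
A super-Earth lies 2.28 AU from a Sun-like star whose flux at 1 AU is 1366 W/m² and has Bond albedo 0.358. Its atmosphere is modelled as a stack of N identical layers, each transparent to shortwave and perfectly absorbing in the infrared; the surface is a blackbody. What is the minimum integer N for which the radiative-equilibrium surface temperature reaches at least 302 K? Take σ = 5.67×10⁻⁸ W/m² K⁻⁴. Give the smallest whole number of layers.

By the inverse-square law, S = 1366/2.28² = 262.8 W/m².
OLR = S(1−α)/4 = 42.18 W/m²; the top layer radiates at T_e = 165.1 K.
Need (N+1)T_e⁴ ≥ T_s⁴, i.e. N+1 ≥ (302/165.1)⁴ = 11.183.
The minimum whole number is N = 11.

11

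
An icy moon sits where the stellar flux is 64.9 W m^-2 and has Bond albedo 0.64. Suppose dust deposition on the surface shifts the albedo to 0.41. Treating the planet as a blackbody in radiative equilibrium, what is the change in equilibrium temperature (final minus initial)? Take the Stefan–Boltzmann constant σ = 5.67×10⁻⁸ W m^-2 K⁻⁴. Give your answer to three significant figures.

13.2 kelvin

With α = 0.64, T₁ = 100.7 K.
After:  T₂ = [64.90·0.59/(4σ)]^(1/4) = 114.0 K.
ΔT = T₂ − T₁ = 13.24 K.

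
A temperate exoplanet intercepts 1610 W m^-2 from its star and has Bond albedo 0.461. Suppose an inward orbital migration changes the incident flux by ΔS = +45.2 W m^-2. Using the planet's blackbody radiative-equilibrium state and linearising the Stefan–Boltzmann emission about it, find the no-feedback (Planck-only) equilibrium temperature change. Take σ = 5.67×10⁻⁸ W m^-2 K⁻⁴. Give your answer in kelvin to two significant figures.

Reference equilibrium: T_e = [S(1−α)/(4σ)]^(1/4) = 248.7 K.
ΔF = Δ[S(1−α)]/4 = (1−0.461)·+45.2/4 = 6.091 W m^-2.
Planck response: λ_P = 4σT_e³ = 4·5.67×10⁻⁸·(248.7)³ = 3.489 W m^-2/K.
So ΔT₀ = 6.091/3.489 = 1.75 K.

1.7 K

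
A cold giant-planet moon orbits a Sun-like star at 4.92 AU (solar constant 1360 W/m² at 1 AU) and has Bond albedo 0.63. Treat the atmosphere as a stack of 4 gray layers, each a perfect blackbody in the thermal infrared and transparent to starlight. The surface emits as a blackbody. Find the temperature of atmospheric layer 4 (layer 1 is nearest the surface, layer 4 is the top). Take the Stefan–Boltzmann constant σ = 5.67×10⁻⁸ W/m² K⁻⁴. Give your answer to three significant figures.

97.8 K

By the inverse-square law, S = 1360/4.92² = 56.18 W/m².
The effective emission temperature is T_e = [S(1−α)/(4σ)]^¼ = 97.85 K.
The net upward flux σT_e⁴ is constant between every pair of levels, so T_k⁴ = (N+1−k)T_e⁴.
T_4 = (1)^(1/4)·97.85 = 97.85 K.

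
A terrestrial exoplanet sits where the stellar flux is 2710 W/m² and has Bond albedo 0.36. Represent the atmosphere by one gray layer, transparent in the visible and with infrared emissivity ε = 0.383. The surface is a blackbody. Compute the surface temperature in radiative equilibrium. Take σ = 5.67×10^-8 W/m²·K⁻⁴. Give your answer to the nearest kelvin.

Effective emission temperature (TOA balance): σT_e⁴ = S(1−α)/4 = 433.6 W/m² → T_e = 295.7 K.
For a single slab of emissivity ε, T_s⁴ = 2T_e⁴/(2−ε); thus T_s = 295.7·(1.237)^(1/4) = 311.9 K.

312 kelvin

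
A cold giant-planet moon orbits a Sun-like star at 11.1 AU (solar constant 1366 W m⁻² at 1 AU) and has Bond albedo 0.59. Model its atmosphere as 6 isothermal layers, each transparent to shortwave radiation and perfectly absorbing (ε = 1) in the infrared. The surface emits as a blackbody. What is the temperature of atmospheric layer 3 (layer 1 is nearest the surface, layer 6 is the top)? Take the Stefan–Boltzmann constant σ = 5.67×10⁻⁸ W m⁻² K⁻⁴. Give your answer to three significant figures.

94.6 K

Flux at the orbit: S = 1366/(11.1)² = 11.09 W m⁻².
OLR = S(1−α)/4 = 1.136 W m⁻²; the top layer radiates at T_e = 66.91 K.
The net upward flux σT_e⁴ is constant between every pair of levels, so T_k⁴ = (N+1−k)T_e⁴.
T_3 = (4)^(1/4)·66.91 = 94.62 K.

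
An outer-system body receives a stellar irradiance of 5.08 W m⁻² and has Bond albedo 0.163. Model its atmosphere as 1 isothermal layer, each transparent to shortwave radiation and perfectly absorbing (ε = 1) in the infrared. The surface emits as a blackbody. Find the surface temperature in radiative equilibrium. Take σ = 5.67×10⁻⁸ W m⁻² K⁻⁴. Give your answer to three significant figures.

The effective emission temperature is T_e = [S(1−α)/(4σ)]^¼ = 65.80 K.
For an N-layer opaque stack, T_s⁴ = (N+1)T_e⁴, hence T_s = (2)^(1/4)×65.80 K = 78.25 K.

78.3 K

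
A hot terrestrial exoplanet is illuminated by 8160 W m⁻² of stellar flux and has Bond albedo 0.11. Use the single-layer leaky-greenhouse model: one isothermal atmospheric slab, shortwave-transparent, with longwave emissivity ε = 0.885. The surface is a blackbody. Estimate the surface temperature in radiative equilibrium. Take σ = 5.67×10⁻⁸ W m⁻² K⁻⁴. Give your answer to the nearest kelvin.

The planet radiates to space at T_e = [S(1−α)/(4σ)]^(1/4) = 423.0 K.
For a single slab of emissivity ε, T_s⁴ = 2T_e⁴/(2−ε); thus T_s = 423.0·(1.794)^(1/4) = 489.6 K.

490 K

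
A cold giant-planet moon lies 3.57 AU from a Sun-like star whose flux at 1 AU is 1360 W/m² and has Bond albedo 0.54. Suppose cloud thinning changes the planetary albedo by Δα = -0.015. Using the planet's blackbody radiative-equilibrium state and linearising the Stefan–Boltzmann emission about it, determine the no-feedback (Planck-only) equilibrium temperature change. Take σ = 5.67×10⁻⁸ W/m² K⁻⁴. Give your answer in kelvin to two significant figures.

0.99 K

Irradiance scales as 1/d², so S = 1360 W/m² × (1/3.57)² = 106.7 W/m².
Unperturbed T_e = [106.7·(1−0.54)/(4σ)]^¼ = 121.3 K.
ΔF = −(S/4)Δα = −(106.7/4)×(-0.015) = 0.4002 W/m².
Planck response: λ_P = 4σT_e³ = 4·5.67×10⁻⁸·(121.3)³ = 0.4047 W/m²/K.
So ΔT₀ = 0.4002/0.4047 = 0.989 K.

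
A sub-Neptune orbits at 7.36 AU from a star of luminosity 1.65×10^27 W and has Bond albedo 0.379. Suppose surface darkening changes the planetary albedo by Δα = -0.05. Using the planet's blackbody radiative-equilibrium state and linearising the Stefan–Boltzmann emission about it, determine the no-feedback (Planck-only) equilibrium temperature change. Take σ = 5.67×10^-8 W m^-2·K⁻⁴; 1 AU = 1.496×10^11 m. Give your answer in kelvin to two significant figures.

Orbital distance: d = 7.36 AU = 1.101×10^12 m.
Spreading L over a sphere of radius d: S = 1.65×10^27/(4π·1.10×10^12²) = 108.3 W m^-2.
Unperturbed T_e = [108.3·(1−0.379)/(4σ)]^¼ = 131.2 K.
The change in absorbed flux is Δ[S(1−α)/4] = −SΔα/4 = 1.354 W m^-2.
Linearising σT⁴ gives d(σT⁴)/dT = 4σT_e³ = 0.5125 W m^-2 per K.
Hence the no-feedback warming is ΔF/(4σT_e³) = 2.64 K.

2.6 K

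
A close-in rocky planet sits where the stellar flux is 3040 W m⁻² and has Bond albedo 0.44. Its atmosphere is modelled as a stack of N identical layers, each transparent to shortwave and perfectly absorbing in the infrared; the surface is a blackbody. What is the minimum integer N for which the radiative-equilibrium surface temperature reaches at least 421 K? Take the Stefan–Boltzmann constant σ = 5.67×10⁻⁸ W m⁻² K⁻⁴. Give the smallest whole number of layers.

4

Top-of-atmosphere balance: σT_e⁴ = S(1−α)/4 = 425.6 W m⁻² → T_e = 294.3 K.
T_s = (N+1)^(1/4)·T_e ≥ 421 K requires N+1 ≥ (T_s/T_e)⁴ = (421/294.3)⁴ = 4.185.
The minimum whole number is N = 4.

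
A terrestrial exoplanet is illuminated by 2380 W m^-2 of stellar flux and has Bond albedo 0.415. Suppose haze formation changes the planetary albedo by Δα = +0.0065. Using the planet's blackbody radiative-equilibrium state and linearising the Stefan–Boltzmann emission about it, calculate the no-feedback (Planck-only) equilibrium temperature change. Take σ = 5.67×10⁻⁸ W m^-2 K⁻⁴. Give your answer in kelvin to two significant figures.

-0.78 K

Unperturbed T_e = [2380·(1−0.415)/(4σ)]^¼ = 279.9 K.
The change in absorbed flux is Δ[S(1−α)/4] = −SΔα/4 = -3.867 W m^-2.
Planck response: λ_P = 4σT_e³ = 4·5.67×10⁻⁸·(279.9)³ = 4.974 W m^-2/K.
ΔT₀ = ΔF/λ_P = -3.867/4.974 = -0.778 K.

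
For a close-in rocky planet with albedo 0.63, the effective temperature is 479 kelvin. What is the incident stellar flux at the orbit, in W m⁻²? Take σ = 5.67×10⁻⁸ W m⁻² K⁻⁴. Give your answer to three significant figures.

32300 W m⁻²

From S(1−α)/4 = σT⁴: S = 4σT⁴/(1−α).
The emitted flux is σT⁴ = 2985 W m⁻².
S = 4·2985/0.37 = 32270 W m⁻².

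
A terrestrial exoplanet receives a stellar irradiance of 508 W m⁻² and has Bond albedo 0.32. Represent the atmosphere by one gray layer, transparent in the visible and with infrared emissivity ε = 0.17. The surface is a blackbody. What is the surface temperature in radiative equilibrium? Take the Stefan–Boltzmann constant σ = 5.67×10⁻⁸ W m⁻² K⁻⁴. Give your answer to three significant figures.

202 K

The planet radiates to space at T_e = [S(1−α)/(4σ)]^(1/4) = 197.6 K.
Surface balance with a leaky layer gives σT_s⁴ = σT_e⁴·2/(2−ε), so T_s = T_e·[2/(2−0.17)]^(1/4) = 202.0 K.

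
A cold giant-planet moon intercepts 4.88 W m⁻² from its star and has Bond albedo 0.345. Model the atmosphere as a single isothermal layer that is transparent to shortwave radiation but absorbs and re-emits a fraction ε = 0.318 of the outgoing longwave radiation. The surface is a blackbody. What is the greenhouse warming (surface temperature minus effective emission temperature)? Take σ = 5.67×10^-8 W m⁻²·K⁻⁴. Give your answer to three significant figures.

The planet radiates to space at T_e = [S(1−α)/(4σ)]^(1/4) = 61.27 K.
The surface balance (absorbed SW + ε·downward IR = σT_s⁴) with T_a⁴ = T_s⁴/2 reduces to T_s = T_e·[2/(2−ε)]^¼ = 63.98 K.
T_s − T_e = 63.98 − 61.27 = 2.711 K.

2.71 kelvin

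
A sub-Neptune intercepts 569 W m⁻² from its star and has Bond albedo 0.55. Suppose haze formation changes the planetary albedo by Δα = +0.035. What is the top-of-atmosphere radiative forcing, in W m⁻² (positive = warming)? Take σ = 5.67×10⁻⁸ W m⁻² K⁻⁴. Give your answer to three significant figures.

TOA radiative forcing: ΔF = −S·Δα/4 = −569.0·(+0.035)/4 = -4.979 W m⁻².

-4.98 W m⁻²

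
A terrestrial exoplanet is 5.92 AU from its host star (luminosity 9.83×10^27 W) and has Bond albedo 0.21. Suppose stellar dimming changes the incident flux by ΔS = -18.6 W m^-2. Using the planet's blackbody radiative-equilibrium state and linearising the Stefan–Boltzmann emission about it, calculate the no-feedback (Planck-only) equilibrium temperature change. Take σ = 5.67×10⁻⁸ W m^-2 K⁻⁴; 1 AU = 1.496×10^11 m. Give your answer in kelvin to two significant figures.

Orbital distance: d = 5.92 AU = 8.856×10^11 m.
Spreading L over a sphere of radius d: S = 9.83×10^27/(4π·8.86×10^11²) = 997.3 W m^-2.
Unperturbed T_e = [997.3·(1−0.21)/(4σ)]^¼ = 242.8 K.
TOA radiative forcing: ΔF = (1−α)ΔS/4 = 0.79·(-18.6)/4 = -3.674 W m^-2.
Linearising σT⁴ gives d(σT⁴)/dT = 4σT_e³ = 3.245 W m^-2 per K.
Hence the no-feedback warming is ΔF/(4σT_e³) = -1.13 K.

-1.1 K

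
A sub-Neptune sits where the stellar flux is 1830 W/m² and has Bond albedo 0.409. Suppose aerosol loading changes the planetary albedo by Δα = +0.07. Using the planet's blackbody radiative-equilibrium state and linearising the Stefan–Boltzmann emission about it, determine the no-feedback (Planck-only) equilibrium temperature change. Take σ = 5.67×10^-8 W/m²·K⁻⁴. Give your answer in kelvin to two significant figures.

-7.8 K

Unperturbed T_e = [1830·(1−0.409)/(4σ)]^¼ = 262.8 K.
The change in absorbed flux is Δ[S(1−α)/4] = −SΔα/4 = -32.03 W/m².
Planck response: λ_P = 4σT_e³ = 4·5.67×10⁻⁸·(262.8)³ = 4.116 W/m²/K.
So ΔT₀ = -32.03/4.116 = -7.78 K.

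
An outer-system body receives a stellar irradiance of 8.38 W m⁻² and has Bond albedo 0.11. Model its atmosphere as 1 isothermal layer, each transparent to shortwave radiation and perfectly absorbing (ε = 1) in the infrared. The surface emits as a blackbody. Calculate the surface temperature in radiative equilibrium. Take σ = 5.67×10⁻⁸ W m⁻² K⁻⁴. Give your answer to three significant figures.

Top-of-atmosphere balance: σT_e⁴ = S(1−α)/4 = 1.865 W m⁻² → T_e = 75.73 K.
For an N-layer opaque stack, T_s⁴ = (N+1)T_e⁴, hence T_s = (2)^(1/4)×75.73 K = 90.05 K.

90.1 kelvin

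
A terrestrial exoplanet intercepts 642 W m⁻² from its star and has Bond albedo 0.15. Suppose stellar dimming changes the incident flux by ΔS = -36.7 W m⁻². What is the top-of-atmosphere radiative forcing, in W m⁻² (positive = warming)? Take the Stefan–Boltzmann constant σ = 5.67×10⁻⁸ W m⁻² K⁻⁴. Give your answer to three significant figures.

-7.80 W m⁻²

ΔF = Δ[S(1−α)]/4 = (1−0.15)·-36.7/4 = -7.799 W m⁻².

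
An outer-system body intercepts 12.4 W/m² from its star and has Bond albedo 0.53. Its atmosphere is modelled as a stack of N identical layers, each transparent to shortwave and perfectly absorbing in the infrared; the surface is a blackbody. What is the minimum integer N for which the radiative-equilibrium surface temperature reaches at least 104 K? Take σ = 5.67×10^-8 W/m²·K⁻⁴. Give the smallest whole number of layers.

4

OLR = S(1−α)/4 = 1.457 W/m²; the top layer radiates at T_e = 71.20 K.
Since T_s⁴ = (N+1)T_e⁴, we need N ≥ (T_s/T_e)⁴ − 1 = 3.553.
The minimum whole number is N = 4.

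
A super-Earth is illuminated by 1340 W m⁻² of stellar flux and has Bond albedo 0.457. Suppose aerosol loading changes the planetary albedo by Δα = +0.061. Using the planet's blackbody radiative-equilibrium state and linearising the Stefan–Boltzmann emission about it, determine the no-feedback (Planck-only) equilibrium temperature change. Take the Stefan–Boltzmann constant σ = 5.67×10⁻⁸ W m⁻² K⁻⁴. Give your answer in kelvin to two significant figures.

-6.7 K

Unperturbed T_e = [1340·(1−0.457)/(4σ)]^¼ = 238.0 K.
The change in absorbed flux is Δ[S(1−α)/4] = −SΔα/4 = -20.43 W m⁻².
The Planck feedback parameter is 4σT_e³ = 3.057 W m⁻²/K.
Hence the no-feedback warming is ΔF/(4σT_e³) = -6.68 K.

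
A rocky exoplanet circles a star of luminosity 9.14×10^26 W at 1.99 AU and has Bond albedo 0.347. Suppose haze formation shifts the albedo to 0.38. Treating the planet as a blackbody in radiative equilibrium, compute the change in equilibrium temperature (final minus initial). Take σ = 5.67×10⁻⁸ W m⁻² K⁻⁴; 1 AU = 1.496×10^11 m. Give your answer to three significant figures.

-2.84 K

Orbital distance: d = 1.99 AU = 2.977×10^11 m.
Flux at the orbit: S = L/(4πd²) = 9.14×10^26/(4π·(2.98×10^11)²) = 820.7 W m⁻².
With α = 0.347, T₁ = 220.5 K.
With α = 0.38, T₂ = 217.6 K.
Change: 217.6 − 220.5 = -2.840 K.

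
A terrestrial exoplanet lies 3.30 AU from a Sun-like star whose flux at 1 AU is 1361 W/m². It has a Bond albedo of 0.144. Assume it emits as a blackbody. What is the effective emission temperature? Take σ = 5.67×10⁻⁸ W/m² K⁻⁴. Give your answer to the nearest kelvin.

Irradiance scales as 1/d², so S = 1361 W/m² × (1/3.30)² = 125.0 W/m².
The planet absorbs (1−α)S over its disc πR² and re-emits over 4πR², so the mean absorbed flux is (1−0.144)·125.0/4 = 26.75 W/m².
Balancing against σT⁴: T = (26.75/5.67×10⁻⁸)^(1/4) = 147.4 K.

147 K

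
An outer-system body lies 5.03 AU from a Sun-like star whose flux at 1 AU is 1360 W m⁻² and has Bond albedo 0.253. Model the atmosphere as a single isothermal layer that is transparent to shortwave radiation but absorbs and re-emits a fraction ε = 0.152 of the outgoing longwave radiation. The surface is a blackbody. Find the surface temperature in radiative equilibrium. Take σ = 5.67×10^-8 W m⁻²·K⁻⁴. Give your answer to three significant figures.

By the inverse-square law, S = 1360/5.03² = 53.75 W m⁻².
The planet radiates to space at T_e = [S(1−α)/(4σ)]^(1/4) = 115.4 K.
The surface balance (absorbed SW + ε·downward IR = σT_s⁴) with T_a⁴ = T_s⁴/2 reduces to T_s = T_e·[2/(2−ε)]^¼ = 117.7 K.

118 kelvin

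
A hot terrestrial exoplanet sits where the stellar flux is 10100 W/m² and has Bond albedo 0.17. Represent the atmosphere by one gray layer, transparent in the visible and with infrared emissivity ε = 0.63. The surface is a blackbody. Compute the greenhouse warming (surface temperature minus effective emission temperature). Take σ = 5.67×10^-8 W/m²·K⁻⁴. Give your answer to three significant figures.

43.5 kelvin

The planet radiates to space at T_e = [S(1−α)/(4σ)]^(1/4) = 438.5 K.
For a single slab of emissivity ε, T_s⁴ = 2T_e⁴/(2−ε); thus T_s = 438.5·(1.46)^(1/4) = 482.0 K.
T_s − T_e = 482.0 − 438.5 = 43.50 K.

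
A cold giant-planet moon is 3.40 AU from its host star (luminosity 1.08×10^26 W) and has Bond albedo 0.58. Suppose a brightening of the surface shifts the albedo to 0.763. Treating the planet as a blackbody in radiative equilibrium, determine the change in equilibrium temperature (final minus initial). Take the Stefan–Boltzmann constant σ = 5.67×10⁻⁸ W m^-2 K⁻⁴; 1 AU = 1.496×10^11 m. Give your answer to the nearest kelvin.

Orbital distance: d = 3.40 AU = 5.086×10^11 m.
Flux at the orbit: S = L/(4πd²) = 1.08×10^26/(4π·(5.09×10^11)²) = 33.22 W m^-2.
With α = 0.58, T₁ = 88.56 K.
After:  T₂ = [33.22·0.237/(4σ)]^(1/4) = 76.76 K.
ΔT = T₂ − T₁ = -11.80 K.

-12 kelvin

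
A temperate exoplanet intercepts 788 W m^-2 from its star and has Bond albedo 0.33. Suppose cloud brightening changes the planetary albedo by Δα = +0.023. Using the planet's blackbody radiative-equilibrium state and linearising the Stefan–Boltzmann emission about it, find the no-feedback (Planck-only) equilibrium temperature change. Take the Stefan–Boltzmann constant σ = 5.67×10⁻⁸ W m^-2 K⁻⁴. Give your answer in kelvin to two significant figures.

Unperturbed T_e = [788.0·(1−0.33)/(4σ)]^¼ = 219.7 K.
ΔF = −(S/4)Δα = −(788.0/4)×(+0.023) = -4.531 W m^-2.
Linearising σT⁴ gives d(σT⁴)/dT = 4σT_e³ = 2.404 W m^-2 per K.
So ΔT₀ = -4.531/2.404 = -1.89 K.

-1.9 K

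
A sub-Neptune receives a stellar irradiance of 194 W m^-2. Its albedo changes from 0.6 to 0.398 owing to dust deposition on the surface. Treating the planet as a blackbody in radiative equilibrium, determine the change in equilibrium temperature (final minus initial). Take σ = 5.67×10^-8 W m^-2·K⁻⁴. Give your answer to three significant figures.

14.6 K

Before: T₁ = [194.0·0.4/(4σ)]^(1/4) = 136.0 K.
Final:   T₂ = [S(1−0.398)/(4σ)]^(1/4) = 150.6 K.
Change: 150.6 − 136.0 = 14.63 K.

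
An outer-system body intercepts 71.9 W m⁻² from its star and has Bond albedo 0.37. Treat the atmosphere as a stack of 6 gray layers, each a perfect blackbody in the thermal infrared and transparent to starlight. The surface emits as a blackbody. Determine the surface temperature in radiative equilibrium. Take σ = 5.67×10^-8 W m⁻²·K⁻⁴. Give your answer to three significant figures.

193 K

Top-of-atmosphere balance: σT_e⁴ = S(1−α)/4 = 11.32 W m⁻² → T_e = 118.9 K.
For an N-layer opaque stack, T_s⁴ = (N+1)T_e⁴, hence T_s = (7)^(1/4)×118.9 K = 193.4 K.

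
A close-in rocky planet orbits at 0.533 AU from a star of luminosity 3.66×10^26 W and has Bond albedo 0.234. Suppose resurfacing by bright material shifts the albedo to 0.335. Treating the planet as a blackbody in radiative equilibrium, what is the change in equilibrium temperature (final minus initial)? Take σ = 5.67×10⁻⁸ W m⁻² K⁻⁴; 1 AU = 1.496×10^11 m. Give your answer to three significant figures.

-12.2 kelvin

d = 0.533 × 1.496×10^11 m = 7.974×10^10 m.
S = L/(4πd²) = 4581 W m⁻².
With α = 0.234, T₁ = 352.7 K.
After:  T₂ = [4581·0.665/(4σ)]^(1/4) = 340.4 K.
ΔT = T₂ − T₁ = -12.25 K.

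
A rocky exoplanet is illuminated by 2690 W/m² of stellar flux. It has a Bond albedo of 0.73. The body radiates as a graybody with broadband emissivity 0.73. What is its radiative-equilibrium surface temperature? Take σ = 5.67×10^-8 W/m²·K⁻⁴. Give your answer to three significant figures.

257 K

Averaging over the sphere, the absorbed flux is S(1−α)/4 = 181.6 W/m².
Radiative balance εσT⁴ = 181.6 gives T = [181.6/(0.73·σ)]^(1/4) = 257.4 K.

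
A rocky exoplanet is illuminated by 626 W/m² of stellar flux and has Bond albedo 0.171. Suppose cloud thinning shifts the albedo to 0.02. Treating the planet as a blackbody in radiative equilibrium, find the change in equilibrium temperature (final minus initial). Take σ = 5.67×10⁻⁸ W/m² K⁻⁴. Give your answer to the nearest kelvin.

9 K

Before: T₁ = [626.0·0.829/(4σ)]^(1/4) = 218.7 K.
Final:   T₂ = [S(1−0.02)/(4σ)]^(1/4) = 228.1 K.
Change: 228.1 − 218.7 = 9.343 K.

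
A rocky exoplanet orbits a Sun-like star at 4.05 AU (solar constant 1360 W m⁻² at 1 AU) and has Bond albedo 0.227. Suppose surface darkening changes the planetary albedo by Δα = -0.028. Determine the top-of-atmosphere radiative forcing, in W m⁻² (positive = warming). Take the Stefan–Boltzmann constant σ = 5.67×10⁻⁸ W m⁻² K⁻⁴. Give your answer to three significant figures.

0.580 W m⁻²

Flux at the orbit: S = 1360/(4.05)² = 82.91 W m⁻².
The change in absorbed flux is Δ[S(1−α)/4] = −SΔα/4 = 0.5804 W m⁻².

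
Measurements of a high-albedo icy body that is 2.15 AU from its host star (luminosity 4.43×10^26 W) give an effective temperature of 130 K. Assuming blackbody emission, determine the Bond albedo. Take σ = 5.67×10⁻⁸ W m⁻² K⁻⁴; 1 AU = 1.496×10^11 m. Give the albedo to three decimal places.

d = 2.15 × 1.496×10^11 m = 3.216×10^11 m.
Flux at the orbit: S = L/(4πd²) = 4.43×10^26/(4π·(3.22×10^11)²) = 340.8 W m⁻².
Energy balance: S(1−α)/4 = σT⁴, so 1−α = 4σT⁴/S.
4σT⁴ = 4·5.67×10⁻⁸·(130)⁴ = 64.78 W m⁻².
1−α = 64.78/340.8 = 0.1901, so α = 0.8099.

0.810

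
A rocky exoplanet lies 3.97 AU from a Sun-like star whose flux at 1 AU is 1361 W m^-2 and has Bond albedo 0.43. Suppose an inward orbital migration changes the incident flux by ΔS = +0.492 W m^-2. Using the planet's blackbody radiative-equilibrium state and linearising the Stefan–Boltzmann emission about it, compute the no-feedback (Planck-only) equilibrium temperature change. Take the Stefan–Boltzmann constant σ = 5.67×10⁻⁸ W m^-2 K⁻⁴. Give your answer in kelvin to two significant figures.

0.17 K

Flux at the orbit: S = 1361/(3.97)² = 86.35 W m^-2.
The baseline emission temperature is T_e = 121.4 K.
ΔF = Δ[S(1−α)]/4 = (1−0.43)·+0.492/4 = 0.07011 W m^-2.
Planck response: λ_P = 4σT_e³ = 4·5.67×10⁻⁸·(121.4)³ = 0.4055 W m^-2/K.
Hence the no-feedback warming is ΔF/(4σT_e³) = 0.173 K.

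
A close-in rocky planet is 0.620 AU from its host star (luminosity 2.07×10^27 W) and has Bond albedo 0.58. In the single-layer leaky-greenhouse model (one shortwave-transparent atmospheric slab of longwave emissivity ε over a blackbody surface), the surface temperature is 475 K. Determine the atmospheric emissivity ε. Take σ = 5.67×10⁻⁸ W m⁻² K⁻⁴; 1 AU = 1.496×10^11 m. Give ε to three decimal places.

d = 0.620 × 1.496×10^11 m = 9.275×10^10 m.
Spreading L over a sphere of radius d: S = 2.07×10^27/(4π·9.28×10^10²) = 19150 W m⁻².
Effective temperature: T_e = [S(1−α)/(4σ)]^(1/4) = 433.9 K.
Since (2−ε)/2 = (T_e/T_s)⁴ = 0.6965, ε = 0.6069.

0.607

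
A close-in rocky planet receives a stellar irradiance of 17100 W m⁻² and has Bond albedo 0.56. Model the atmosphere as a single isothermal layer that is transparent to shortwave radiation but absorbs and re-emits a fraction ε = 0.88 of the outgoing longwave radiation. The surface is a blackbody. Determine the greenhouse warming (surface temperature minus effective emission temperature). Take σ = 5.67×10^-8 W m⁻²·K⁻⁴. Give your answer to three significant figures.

The planet radiates to space at T_e = [S(1−α)/(4σ)]^(1/4) = 426.8 K.
The surface balance (absorbed SW + ε·downward IR = σT_s⁴) with T_a⁴ = T_s⁴/2 reduces to T_s = T_e·[2/(2−ε)]^¼ = 493.3 K.
Greenhouse warming: T_s − T_e = 66.57 K.

66.6 K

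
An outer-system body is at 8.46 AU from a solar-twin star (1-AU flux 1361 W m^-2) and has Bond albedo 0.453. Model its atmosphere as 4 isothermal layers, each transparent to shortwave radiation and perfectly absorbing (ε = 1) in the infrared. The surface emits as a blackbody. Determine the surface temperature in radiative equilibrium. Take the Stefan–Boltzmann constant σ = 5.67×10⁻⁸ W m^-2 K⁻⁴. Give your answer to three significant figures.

Flux at the orbit: S = 1361/(8.46)² = 19.02 W m^-2.
OLR = S(1−α)/4 = 2.600 W m^-2; the top layer radiates at T_e = 82.29 K.
Layer-by-layer balance gives σT_s⁴ = (N+1)σT_e⁴, so T_s = 5^¼·82.29 = 123.1 K.

123 K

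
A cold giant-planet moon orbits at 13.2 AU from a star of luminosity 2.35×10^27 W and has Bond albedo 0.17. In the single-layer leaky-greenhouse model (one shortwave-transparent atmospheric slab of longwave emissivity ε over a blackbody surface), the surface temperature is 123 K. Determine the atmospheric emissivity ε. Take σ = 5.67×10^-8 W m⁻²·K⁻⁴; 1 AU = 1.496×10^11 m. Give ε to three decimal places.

0.466

Orbital distance: d = 13.2 AU = 1.975×10^12 m.
Flux at the orbit: S = L/(4πd²) = 2.35×10^27/(4π·(1.97×10^12)²) = 47.96 W m⁻².
Effective temperature: T_e = [S(1−α)/(4σ)]^(1/4) = 115.1 K.
Since (2−ε)/2 = (T_e/T_s)⁴ = 0.7668, ε = 0.4665.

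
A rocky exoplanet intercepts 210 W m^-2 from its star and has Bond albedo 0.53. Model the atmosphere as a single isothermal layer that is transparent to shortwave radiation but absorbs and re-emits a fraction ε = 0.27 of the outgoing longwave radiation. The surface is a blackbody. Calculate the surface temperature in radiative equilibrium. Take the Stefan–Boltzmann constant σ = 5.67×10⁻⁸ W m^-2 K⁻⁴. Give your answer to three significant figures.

The planet radiates to space at T_e = [S(1−α)/(4σ)]^(1/4) = 144.4 K.
The surface balance (absorbed SW + ε·downward IR = σT_s⁴) with T_a⁴ = T_s⁴/2 reduces to T_s = T_e·[2/(2−ε)]^¼ = 149.8 K.

150 K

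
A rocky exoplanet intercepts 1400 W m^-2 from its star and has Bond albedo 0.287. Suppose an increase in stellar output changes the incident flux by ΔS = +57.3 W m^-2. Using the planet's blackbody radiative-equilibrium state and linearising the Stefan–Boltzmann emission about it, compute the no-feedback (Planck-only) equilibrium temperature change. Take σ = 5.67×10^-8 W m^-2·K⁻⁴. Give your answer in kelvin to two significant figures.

2.6 K

Reference equilibrium: T_e = [S(1−α)/(4σ)]^(1/4) = 257.6 K.
Only a fraction (1−α) is absorbed and it's spread over 4πR², so ΔF = (1−α)ΔS/4 = 10.21 W m^-2.
The Planck feedback parameter is 4σT_e³ = 3.875 W m^-2/K.
So ΔT₀ = 10.21/3.875 = 2.64 K.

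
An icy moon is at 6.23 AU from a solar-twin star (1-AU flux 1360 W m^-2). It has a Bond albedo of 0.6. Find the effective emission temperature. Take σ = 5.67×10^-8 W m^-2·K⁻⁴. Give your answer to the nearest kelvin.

89 K

By the inverse-square law, S = 1360/6.23² = 35.04 W m^-2.
Averaging over the sphere, the absorbed flux is S(1−α)/4 = 3.504 W m^-2.
Set σT⁴ = 3.504 → T = (3.504/σ)^(1/4) = 88.66 K.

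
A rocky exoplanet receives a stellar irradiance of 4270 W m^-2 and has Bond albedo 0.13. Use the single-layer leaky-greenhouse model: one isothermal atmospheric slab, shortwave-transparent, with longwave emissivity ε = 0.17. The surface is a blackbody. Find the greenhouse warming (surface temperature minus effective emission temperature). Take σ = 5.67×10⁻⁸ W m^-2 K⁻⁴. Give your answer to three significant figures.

8.03 K

At the top of the atmosphere, σT_e⁴ = S(1−α)/4 = 928.7 W m^-2, giving T_e = 357.7 K.
For a single slab of emissivity ε, T_s⁴ = 2T_e⁴/(2−ε); thus T_s = 357.7·(1.093)^(1/4) = 365.8 K.
The atmosphere warms the surface by 8.034 K.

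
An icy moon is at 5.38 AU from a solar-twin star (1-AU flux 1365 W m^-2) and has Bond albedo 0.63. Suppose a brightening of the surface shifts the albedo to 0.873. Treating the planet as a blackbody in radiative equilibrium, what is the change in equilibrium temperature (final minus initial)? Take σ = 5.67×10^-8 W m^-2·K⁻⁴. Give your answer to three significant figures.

-22.0 K

Irradiance scales as 1/d², so S = 1365 W m^-2 × (1/5.38)² = 47.16 W m^-2.
With α = 0.63, T₁ = 93.66 K.
Final:   T₂ = [S(1−0.873)/(4σ)]^(1/4) = 71.69 K.
Change: 71.69 − 93.66 = -21.97 K.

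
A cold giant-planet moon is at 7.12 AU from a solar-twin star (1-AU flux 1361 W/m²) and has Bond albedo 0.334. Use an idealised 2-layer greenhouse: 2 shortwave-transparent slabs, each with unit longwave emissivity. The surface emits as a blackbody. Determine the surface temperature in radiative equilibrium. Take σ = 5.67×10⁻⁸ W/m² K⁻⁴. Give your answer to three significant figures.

124 kelvin

Irradiance scales as 1/d², so S = 1361 W/m² × (1/7.12)² = 26.85 W/m².
OLR = S(1−α)/4 = 4.470 W/m²; the top layer radiates at T_e = 94.23 K.
For an N-layer opaque stack, T_s⁴ = (N+1)T_e⁴, hence T_s = (3)^(1/4)×94.23 K = 124.0 K.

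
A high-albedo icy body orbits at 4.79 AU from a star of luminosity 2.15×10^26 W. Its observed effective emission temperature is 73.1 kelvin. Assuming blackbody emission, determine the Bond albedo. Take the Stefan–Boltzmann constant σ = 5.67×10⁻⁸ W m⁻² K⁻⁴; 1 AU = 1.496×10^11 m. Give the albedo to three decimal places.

0.806

Orbital distance: d = 4.79 AU = 7.166×10^11 m.
S = L/(4πd²) = 33.32 W m⁻².
Energy balance: S(1−α)/4 = σT⁴, so 1−α = 4σT⁴/S.
σT⁴ = 1.619 W m⁻², so 4σT⁴ = 6.476 W m⁻².
1−α = 6.476/33.32 = 0.1944, so α = 0.8056.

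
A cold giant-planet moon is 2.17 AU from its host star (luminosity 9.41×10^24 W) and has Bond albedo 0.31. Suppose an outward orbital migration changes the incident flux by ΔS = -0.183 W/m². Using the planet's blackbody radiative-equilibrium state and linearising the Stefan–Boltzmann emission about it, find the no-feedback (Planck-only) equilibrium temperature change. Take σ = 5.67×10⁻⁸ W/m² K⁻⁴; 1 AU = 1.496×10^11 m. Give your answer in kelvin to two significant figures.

d = 2.17 × 1.496×10^11 m = 3.246×10^11 m.
Spreading L over a sphere of radius d: S = 9.41×10^24/(4π·3.25×10^11²) = 7.106 W/m².
The baseline emission temperature is T_e = 68.19 K.
ΔF = Δ[S(1−α)]/4 = (1−0.31)·-0.183/4 = -0.03157 W/m².
The Planck feedback parameter is 4σT_e³ = 0.07190 W/m²/K.
So ΔT₀ = -0.03157/0.07190 = -0.439 K.

-0.44 K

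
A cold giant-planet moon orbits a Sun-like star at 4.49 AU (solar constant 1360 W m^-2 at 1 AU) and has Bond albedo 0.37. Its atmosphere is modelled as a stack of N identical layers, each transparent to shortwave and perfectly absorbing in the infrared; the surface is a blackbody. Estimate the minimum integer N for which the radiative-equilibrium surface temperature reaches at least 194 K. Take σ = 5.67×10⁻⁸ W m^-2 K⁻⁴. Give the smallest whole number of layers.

7

Flux at the orbit: S = 1360/(4.49)² = 67.46 W m^-2.
OLR = S(1−α)/4 = 10.62 W m^-2; the top layer radiates at T_e = 117.0 K.
Since T_s⁴ = (N+1)T_e⁴, we need N ≥ (T_s/T_e)⁴ − 1 = 6.559.
The minimum whole number is N = 7.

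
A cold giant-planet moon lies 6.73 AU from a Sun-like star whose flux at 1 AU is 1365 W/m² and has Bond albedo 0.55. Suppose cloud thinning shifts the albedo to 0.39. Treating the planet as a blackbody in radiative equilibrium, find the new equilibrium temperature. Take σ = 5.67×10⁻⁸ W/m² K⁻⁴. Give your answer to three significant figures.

94.9 K

Irradiance scales as 1/d², so S = 1365 W/m² × (1/6.73)² = 30.14 W/m².
New equilibrium: T₂ = [(1−0.39)·30.14/(4σ)]^(1/4) = 94.88 K.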